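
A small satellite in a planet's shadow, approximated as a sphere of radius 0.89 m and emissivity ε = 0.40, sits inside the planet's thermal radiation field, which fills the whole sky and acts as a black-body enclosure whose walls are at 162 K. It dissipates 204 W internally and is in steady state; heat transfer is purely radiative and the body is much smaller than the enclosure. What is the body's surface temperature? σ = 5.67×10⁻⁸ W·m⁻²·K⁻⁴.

T ≈ 200 K

For a small grey body in a large enclosure, net radiated power = εσA(T⁴ − T_w⁴).
Steady state: P = εσA(T⁴ − T_w⁴) with A = 4πr² = 9.954 m².
T⁴ = P/(εσA) + T_w⁴ = 204/(0.40·5.67×10⁻⁸·9.954) + (162)⁴
    = 9.036×10⁸ + 6.887×10⁸ = 1.592×10⁹ K⁴.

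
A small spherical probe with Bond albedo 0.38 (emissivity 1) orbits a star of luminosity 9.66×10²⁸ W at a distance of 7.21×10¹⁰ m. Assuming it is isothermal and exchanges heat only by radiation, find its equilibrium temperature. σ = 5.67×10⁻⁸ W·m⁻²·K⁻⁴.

T ≈ 1420 K

First find the stellar flux at distance d: S = L/(4πd²) = 9.66×10²⁸/(4π·(7.21×10¹⁰)²) = 1.479×10⁶ W/m².
For an isothermal sphere, absorbed (1−a)S·πr² = emitted σ·4πr²·T⁴, so T⁴ = (1−a)S/(4σ).
T⁴ = 0.620·1.479×10⁶/(4·5.67×10⁻⁸) = 4.042×10¹² K⁴.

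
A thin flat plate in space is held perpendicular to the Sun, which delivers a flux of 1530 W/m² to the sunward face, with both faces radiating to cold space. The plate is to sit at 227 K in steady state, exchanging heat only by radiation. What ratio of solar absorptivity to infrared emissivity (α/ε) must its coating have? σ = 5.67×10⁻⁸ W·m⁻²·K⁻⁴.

Balance: αS·A = εσ·2A·T⁴ ⇒ α/ε = 2σT⁴/S.
α/ε = 2·5.67×10⁻⁸·(227)⁴/1530 = 2·5.67×10⁻⁸·2.655×10⁹/1530.

α/ε ≈ 0.197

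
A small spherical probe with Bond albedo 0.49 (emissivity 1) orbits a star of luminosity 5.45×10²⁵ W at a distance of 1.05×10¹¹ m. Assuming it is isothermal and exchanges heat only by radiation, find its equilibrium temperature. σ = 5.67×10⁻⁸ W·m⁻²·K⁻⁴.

First find the stellar flux at distance d: S = L/(4πd²) = 5.45×10²⁵/(4π·(1.05×10¹¹)²) = 393.4 W/m².
For an isothermal sphere, absorbed (1−a)S·πr² = emitted σ·4πr²·T⁴, so T⁴ = (1−a)S/(4σ).
T⁴ = 0.510·393.4/(4·5.67×10⁻⁸) = 8.846×10⁸ K⁴.

T ≈ 172 K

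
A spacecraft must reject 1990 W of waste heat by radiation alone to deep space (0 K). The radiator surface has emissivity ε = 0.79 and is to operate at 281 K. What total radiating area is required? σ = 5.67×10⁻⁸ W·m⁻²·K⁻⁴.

A ≈ 7.13 m²

P = εσA T⁴ ⇒ A = P/(εσT⁴).
T⁴ = 6.235×10⁹ K⁴.
A = 1990/(0.79 × 5.67×10⁻⁸ × 6.235×10⁹).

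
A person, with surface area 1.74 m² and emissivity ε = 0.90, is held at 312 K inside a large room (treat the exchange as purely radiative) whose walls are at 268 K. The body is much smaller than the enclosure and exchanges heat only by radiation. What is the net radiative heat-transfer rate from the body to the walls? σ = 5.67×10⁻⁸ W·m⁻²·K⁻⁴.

P_net ≈ 383 W

For a small grey body in a large enclosure: P_net = εσA(T_body⁴ − T_wall⁴).
A = 1.74 m²; T_body⁴ − T_wall⁴ = 9.476×10⁹ − 5.159×10⁹ = 4.317×10⁹ K⁴.
|P_net| = 0.90·5.67×10⁻⁸·1.740·4.317×10⁹.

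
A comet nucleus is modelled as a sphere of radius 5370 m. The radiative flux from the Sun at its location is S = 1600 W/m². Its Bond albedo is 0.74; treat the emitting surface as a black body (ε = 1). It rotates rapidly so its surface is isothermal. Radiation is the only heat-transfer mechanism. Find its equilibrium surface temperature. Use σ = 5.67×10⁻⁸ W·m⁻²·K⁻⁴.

T ≈ 207 K

At equilibrium, absorbed power = emitted power.
Absorbing cross-section = πr² = 9.059×10⁷ m²; emitting surface = 4πr² = 3.624×10⁸ m² (ratio 4).
(1−a)S·A_cross = εσ·A_surf·T⁴  ⇒  T⁴ = (1−a)S/(4σ).
T⁴ = 0.260·1600/(4·5.67×10⁻⁸) = 1.834×10⁹ K⁴.
T = (1.834×10⁹)^(1/4).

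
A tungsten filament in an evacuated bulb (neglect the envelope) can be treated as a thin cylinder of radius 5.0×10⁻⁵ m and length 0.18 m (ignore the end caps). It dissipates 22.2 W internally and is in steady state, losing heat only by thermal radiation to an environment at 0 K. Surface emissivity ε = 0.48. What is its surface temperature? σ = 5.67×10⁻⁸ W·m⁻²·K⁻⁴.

Steady state: internal power = radiated power, P = εσA T⁴.
Radiating area A = 2πrL = 5.655×10⁻⁵ m².
T⁴ = P/(εσA) = 22.2/(0.48·5.67×10⁻⁸·5.655×10⁻⁵) = 1.442×10¹³ K⁴.
T = (1.442×10¹³)^(1/4).

T ≈ 1950 K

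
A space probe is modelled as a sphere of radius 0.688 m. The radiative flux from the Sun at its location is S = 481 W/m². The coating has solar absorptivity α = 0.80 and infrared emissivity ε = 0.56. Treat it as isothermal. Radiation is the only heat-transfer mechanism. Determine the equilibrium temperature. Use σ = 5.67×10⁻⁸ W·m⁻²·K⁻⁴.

At equilibrium, absorbed power = emitted power.
Absorbing cross-section = πr² = 1.487 m²; emitting surface = 4πr² = 5.948 m² (ratio 4).
αS·A_cross = εσ·A_surf·T⁴  ⇒  T⁴ = αS/(ε·4σ).
T⁴ = 0.800·481/(0.56·4·5.67×10⁻⁸) = 3.030×10⁹ K⁴.
T = (3.030×10⁹)^(1/4).

T ≈ 235 K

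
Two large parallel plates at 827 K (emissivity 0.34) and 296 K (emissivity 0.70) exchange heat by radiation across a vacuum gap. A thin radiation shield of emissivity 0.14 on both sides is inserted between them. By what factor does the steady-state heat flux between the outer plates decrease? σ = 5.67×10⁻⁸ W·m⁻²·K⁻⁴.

Without shield: q₀ = σΔ(T⁴)/(1/ε₁+1/ε₂−1) with denominator 3.370.
With shield the two gaps are in series; the resistances add: (1/ε₁+1/ε_s−1)+(1/ε_s+1/ε₂−1) = 9.084+7.571 = 16.66.
Heat-flux ratio q₀/q = 16.66/3.370.

factor ≈ 4.94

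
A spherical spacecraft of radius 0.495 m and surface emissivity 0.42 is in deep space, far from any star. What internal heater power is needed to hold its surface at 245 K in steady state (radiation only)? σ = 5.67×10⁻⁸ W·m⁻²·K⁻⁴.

P ≈ 264 W

P = εσ·4πr²·T⁴.
4πr² = 3.079 m²; T⁴ = 3.603×10⁹ K⁴.
P = 0.42·5.67×10⁻⁸·3.079·3.603×10⁹.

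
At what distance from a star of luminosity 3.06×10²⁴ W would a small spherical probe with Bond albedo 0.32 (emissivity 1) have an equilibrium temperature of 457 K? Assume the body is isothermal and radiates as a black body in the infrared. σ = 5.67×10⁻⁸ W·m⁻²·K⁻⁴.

d ≈ 4.09×10⁹ m

For an isothermal black-emitting sphere, (1−a)S·πr² = σ·4πr²·T⁴ ⇒ S = 4σT⁴/(1−a).
S = 4·5.67×10⁻⁸·(457)⁴/0.680 = 14550 W/m².
Flux falls as S = L/(4πd²), so d = √(L/(4πS)) = √(3.06×10²⁴/(4π·14550)).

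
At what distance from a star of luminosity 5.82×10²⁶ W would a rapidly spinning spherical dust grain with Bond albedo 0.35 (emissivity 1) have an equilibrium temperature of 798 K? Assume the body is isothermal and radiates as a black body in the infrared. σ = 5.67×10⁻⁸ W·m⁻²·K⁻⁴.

d ≈ 1.81×10¹⁰ m

For an isothermal black-emitting sphere, (1−a)S·πr² = σ·4πr²·T⁴ ⇒ S = 4σT⁴/(1−a).
S = 4·5.67×10⁻⁸·(798)⁴/0.650 = 1.415×10⁵ W/m².
Flux falls as S = L/(4πd²), so d = √(L/(4πS)) = √(5.82×10²⁶/(4π·1.415×10⁵)).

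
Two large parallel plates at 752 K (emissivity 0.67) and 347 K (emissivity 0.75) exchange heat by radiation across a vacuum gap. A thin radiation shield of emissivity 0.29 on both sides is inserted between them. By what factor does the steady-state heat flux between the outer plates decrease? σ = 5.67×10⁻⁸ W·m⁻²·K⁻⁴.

factor ≈ 4.23

Without shield: q₀ = σΔ(T⁴)/(1/ε₁+1/ε₂−1) with denominator 1.826.
With shield the two gaps are in series; the resistances add: (1/ε₁+1/ε_s−1)+(1/ε_s+1/ε₂−1) = 3.941+3.782 = 7.722.
Heat-flux ratio q₀/q = 7.722/1.826.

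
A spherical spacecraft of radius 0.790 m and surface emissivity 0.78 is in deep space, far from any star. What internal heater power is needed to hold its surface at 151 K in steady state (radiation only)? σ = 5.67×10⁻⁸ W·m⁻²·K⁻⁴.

P ≈ 180 W

P = εσ·4πr²·T⁴.
4πr² = 7.843 m²; T⁴ = 5.199×10⁸ K⁴.
P = 0.78·5.67×10⁻⁸·7.843·5.199×10⁸.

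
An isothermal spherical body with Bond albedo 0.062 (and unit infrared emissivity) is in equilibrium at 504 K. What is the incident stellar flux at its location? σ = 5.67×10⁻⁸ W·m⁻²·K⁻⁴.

(1−a)S·πr² = σ·4πr²·T⁴ ⇒ S = 4σT⁴/(1−a).
S = 4·5.67×10⁻⁸·6.452×10¹⁰/0.938.

S ≈ 15600 W/m²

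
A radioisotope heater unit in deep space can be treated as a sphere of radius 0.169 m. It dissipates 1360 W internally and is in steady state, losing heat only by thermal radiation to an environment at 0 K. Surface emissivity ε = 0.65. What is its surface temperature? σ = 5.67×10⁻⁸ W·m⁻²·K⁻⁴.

T ≈ 566 K

Steady state: internal power = radiated power, P = εσA T⁴.
Radiating area A = 4πr² = 0.3589 m².
T⁴ = P/(εσA) = 1360/(0.65·5.67×10⁻⁸·0.3589) = 1.028×10¹¹ K⁴.
T = (1.028×10¹¹)^(1/4).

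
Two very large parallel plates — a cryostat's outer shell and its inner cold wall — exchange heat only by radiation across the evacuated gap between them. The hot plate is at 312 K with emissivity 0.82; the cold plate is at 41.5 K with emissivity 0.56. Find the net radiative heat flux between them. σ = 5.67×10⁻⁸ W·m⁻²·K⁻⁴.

q ≈ 268 W/m²

For two infinite grey parallel plates, q = σ(T₁⁴ − T₂⁴)/(1/ε₁ + 1/ε₂ − 1).
T₁⁴ − T₂⁴ = 9.476×10⁹ − 2.966×10⁶ = 9.473×10⁹ K⁴.
1/ε₁ + 1/ε₂ − 1 = 1.220 + 1.786 − 1 = 2.005.
q = 5.67×10⁻⁸ × 9.473×10⁹ / 2.005.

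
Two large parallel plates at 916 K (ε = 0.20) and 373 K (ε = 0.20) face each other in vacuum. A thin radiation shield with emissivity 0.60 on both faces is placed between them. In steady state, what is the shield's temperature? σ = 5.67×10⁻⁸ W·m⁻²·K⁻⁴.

In steady state the net flux on the hot side equals that on the cold side.
σ(T₁⁴−T_s⁴)/D₁ = σ(T_s⁴−T₂⁴)/D₂, with D₁ = 1/ε₁+1/ε_s−1 = 5.667, D₂ = 1/ε_s+1/ε₂−1 = 5.667.
Solve for T_s⁴: T_s⁴ = (D₂·T₁⁴ + D₁·T₂⁴)/(D₁+D₂) = 3.617×10¹¹ K⁴.

T_s ≈ 776 K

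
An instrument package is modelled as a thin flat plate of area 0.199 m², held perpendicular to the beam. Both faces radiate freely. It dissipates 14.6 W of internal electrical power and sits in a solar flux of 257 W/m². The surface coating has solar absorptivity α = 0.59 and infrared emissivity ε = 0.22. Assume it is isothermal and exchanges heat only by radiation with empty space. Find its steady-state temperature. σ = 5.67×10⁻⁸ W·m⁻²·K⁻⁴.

T ≈ 308 K

At steady state, absorbed solar power + internal power = radiated power.
Absorbed: α·S·A_cross = 0.59·257·0.1990 = 30.17 W (cross-section A).
Total input = 30.17 + 14.6 = 44.77 W.
Radiated: εσ·A_surf·T⁴ with A_surf = 2A = 0.3980 m².
T⁴ = 44.77/(0.22·5.67×10⁻⁸·0.3980) = 9.019×10⁹ K⁴.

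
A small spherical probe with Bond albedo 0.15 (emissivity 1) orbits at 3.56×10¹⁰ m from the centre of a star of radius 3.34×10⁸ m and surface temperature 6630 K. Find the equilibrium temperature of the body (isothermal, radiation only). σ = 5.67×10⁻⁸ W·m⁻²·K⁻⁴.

T ≈ 436 K

The star's surface emits σT_*⁴; at distance d the flux is S = σT_*⁴(R_*/d)².
S = 5.67×10⁻⁸·(6630)⁴·(3.34×10⁸/3.56×10¹⁰)² = 9643 W/m².
For an isothermal sphere T⁴ = (1−a)S/(4σ) = 3.614×10¹⁰ K⁴.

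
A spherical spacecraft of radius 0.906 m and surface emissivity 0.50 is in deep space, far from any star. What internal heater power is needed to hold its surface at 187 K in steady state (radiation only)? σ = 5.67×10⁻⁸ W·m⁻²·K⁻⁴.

P ≈ 358 W

P = εσ·4πr²·T⁴.
4πr² = 10.31 m²; T⁴ = 1.223×10⁹ K⁴.
P = 0.50·5.67×10⁻⁸·10.31·1.223×10⁹.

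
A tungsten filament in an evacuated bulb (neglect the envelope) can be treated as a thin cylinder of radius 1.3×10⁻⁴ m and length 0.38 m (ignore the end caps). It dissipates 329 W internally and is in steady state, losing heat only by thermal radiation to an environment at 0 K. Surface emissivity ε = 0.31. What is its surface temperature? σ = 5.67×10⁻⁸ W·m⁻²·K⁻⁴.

Steady state: internal power = radiated power, P = εσA T⁴.
Radiating area A = 2πrL = 3.104×10⁻⁴ m².
T⁴ = P/(εσA) = 329/(0.31·5.67×10⁻⁸·3.104×10⁻⁴) = 6.030×10¹³ K⁴.
T = (6.030×10¹³)^(1/4).

T ≈ 2790 K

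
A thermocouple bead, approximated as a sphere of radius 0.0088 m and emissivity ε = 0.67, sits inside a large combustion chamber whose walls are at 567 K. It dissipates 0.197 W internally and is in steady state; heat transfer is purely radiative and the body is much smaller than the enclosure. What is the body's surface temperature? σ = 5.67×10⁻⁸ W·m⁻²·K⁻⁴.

For a small grey body in a large enclosure, net radiated power = εσA(T⁴ − T_w⁴).
Steady state: P = εσA(T⁴ − T_w⁴) with A = 4πr² = 9.731×10⁻⁴ m².
T⁴ = P/(εσA) + T_w⁴ = 0.197/(0.67·5.67×10⁻⁸·9.731×10⁻⁴) + (567)⁴
    = 5.329×10⁹ + 1.034×10¹¹ = 1.087×10¹¹ K⁴.

T ≈ 574 K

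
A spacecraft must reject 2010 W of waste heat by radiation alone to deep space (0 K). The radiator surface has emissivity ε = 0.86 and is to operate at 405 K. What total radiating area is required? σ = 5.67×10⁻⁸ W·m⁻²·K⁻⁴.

A ≈ 1.53 m²

P = εσA T⁴ ⇒ A = P/(εσT⁴).
T⁴ = 2.690×10¹⁰ K⁴.
A = 2010/(0.86 × 5.67×10⁻⁸ × 2.690×10¹⁰).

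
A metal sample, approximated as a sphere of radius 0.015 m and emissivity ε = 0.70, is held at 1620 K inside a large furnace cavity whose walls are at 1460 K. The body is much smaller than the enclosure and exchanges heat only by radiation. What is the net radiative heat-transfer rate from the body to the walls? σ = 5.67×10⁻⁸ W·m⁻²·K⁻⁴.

P_net ≈ 263 W

For a small grey body in a large enclosure: P_net = εσA(T_body⁴ − T_wall⁴).
A = 4πr² = 0.002827 m²; T_body⁴ − T_wall⁴ = 6.887×10¹² − 4.544×10¹² = 2.344×10¹² K⁴.
|P_net| = 0.70·5.67×10⁻⁸·0.002827·2.344×10¹².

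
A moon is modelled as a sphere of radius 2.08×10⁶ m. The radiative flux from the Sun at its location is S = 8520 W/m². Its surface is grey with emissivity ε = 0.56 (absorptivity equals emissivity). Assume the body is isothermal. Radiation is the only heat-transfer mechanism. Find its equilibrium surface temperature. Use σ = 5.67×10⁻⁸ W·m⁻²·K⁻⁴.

T ≈ 440 K

At equilibrium, absorbed power = emitted power.
Absorbing cross-section = πr² = 1.359×10¹³ m²; emitting surface = 4πr² = 5.437×10¹³ m² (ratio 4).
εS·A_cross = εσ·A_surf·T⁴  ⇒  T⁴ = S/(4σ)   (ε cancels).
T⁴ = 8520/(4·5.67×10⁻⁸) = 3.757×10¹⁰ K⁴.
T = (3.757×10¹⁰)^(1/4).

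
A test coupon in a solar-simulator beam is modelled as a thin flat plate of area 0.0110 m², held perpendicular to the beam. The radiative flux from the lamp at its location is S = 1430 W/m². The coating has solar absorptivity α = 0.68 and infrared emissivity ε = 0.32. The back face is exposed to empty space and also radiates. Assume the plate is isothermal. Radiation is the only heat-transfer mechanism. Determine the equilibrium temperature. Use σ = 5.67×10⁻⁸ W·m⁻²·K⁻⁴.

T ≈ 405 K

At equilibrium, absorbed power = emitted power.
Absorbing cross-section = A = 0.01100 m²; emitting surface = 2A = 0.02200 m² (ratio 2).
αS·A_cross = εσ·A_surf·T⁴  ⇒  T⁴ = αS/(ε·2σ).
T⁴ = 0.680·1430/(0.32·2·5.67×10⁻⁸) = 2.680×10¹⁰ K⁴.
T = (2.680×10¹⁰)^(1/4).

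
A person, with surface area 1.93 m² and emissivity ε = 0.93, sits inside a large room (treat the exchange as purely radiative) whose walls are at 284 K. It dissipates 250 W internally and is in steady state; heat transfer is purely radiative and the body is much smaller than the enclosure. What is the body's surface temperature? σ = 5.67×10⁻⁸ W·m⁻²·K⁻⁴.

For a small grey body in a large enclosure, net radiated power = εσA(T⁴ − T_w⁴).
Steady state: P = εσA(T⁴ − T_w⁴) with A = 1.93 m².
T⁴ = P/(εσA) + T_w⁴ = 250/(0.93·5.67×10⁻⁸·1.930) + (284)⁴
    = 2.456×10⁹ + 6.505×10⁹ = 8.962×10⁹ K⁴.

T ≈ 308 K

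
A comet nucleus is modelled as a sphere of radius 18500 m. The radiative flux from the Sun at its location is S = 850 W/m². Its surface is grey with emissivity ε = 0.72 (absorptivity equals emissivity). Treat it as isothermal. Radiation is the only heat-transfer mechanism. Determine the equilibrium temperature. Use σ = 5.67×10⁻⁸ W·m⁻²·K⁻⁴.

At equilibrium, absorbed power = emitted power.
Absorbing cross-section = πr² = 1.075×10⁹ m²; emitting surface = 4πr² = 4.301×10⁹ m² (ratio 4).
εS·A_cross = εσ·A_surf·T⁴  ⇒  T⁴ = S/(4σ)   (ε cancels).
T⁴ = 850/(4·5.67×10⁻⁸) = 3.748×10⁹ K⁴.
T = (3.748×10⁹)^(1/4).

T ≈ 247 K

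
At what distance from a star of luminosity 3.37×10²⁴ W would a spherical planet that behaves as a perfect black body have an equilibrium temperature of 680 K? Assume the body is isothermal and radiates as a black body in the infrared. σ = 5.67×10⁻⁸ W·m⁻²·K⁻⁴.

d ≈ 2.35×10⁹ m

For an isothermal black-emitting sphere, (1−a)S·πr² = σ·4πr²·T⁴ ⇒ S = 4σT⁴/(1−a).
S = 4·5.67×10⁻⁸·(680)⁴/1.00 = 48490 W/m².
Flux falls as S = L/(4πd²), so d = √(L/(4πS)) = √(3.37×10²⁴/(4π·48490)).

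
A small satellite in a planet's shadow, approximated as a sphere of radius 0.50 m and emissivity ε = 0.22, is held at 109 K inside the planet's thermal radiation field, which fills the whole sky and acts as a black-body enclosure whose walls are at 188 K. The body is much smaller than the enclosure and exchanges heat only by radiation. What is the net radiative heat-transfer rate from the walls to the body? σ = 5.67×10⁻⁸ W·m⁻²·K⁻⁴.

P_net ≈ 43.4 W

For a small grey body in a large enclosure: P_net = εσA(T_body⁴ − T_wall⁴).
A = 4πr² = 3.142 m²; T_body⁴ − T_wall⁴ = 1.412×10⁸ − 1.249×10⁹ = -1.108×10⁹ K⁴.
|P_net| = 0.22·5.67×10⁻⁸·3.142·1.108×10⁹.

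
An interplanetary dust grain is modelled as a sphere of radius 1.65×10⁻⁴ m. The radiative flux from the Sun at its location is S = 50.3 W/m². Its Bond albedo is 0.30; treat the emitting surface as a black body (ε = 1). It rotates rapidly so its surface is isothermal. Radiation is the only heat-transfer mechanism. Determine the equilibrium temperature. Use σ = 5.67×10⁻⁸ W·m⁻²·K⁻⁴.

At equilibrium, absorbed power = emitted power.
Absorbing cross-section = πr² = 8.553×10⁻⁸ m²; emitting surface = 4πr² = 3.421×10⁻⁷ m² (ratio 4).
(1−a)S·A_cross = εσ·A_surf·T⁴  ⇒  T⁴ = (1−a)S/(4σ).
T⁴ = 0.700·50.3/(4·5.67×10⁻⁸) = 1.552×10⁸ K⁴.
T = (1.552×10⁸)^(1/4).

T ≈ 112 K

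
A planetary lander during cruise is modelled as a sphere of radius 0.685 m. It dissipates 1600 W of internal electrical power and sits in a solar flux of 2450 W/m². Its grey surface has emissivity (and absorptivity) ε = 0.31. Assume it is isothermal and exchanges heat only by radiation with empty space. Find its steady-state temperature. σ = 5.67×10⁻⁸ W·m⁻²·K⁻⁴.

T ≈ 402 K

At steady state, absorbed solar power + internal power = radiated power.
Absorbed: α·S·A_cross = 0.31·2450·1.474 = 1120 W (cross-section πr²).
Total input = 1120 + 1600 = 2720 W.
Radiated: εσ·A_surf·T⁴ with A_surf = 4πr² = 5.896 m².
T⁴ = 2720/(0.31·5.67×10⁻⁸·5.896) = 2.624×10¹⁰ K⁴.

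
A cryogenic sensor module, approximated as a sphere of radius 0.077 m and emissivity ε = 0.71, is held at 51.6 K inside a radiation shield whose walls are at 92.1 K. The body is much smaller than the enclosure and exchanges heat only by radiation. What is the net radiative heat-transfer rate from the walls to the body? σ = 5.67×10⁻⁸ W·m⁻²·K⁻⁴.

For a small grey body in a large enclosure: P_net = εσA(T_body⁴ − T_wall⁴).
A = 4πr² = 0.07451 m²; T_body⁴ − T_wall⁴ = 7.089×10⁶ − 7.195×10⁷ = -6.486×10⁷ K⁴.
|P_net| = 0.71·5.67×10⁻⁸·0.07451·6.486×10⁷.

P_net ≈ 0.195 W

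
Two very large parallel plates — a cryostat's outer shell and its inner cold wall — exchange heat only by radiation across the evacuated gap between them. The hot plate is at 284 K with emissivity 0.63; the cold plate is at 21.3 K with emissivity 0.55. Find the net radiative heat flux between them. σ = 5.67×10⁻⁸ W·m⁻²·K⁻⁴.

q ≈ 153 W/m²

For two infinite grey parallel plates, q = σ(T₁⁴ − T₂⁴)/(1/ε₁ + 1/ε₂ − 1).
T₁⁴ − T₂⁴ = 6.505×10⁹ − 2.058×10⁵ = 6.505×10⁹ K⁴.
1/ε₁ + 1/ε₂ − 1 = 1.587 + 1.818 − 1 = 2.405.
q = 5.67×10⁻⁸ × 6.505×10⁹ / 2.405.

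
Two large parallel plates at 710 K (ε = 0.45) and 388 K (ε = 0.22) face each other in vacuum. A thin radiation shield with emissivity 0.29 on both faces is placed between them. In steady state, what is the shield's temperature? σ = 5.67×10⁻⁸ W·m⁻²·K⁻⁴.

In steady state the net flux on the hot side equals that on the cold side.
σ(T₁⁴−T_s⁴)/D₁ = σ(T_s⁴−T₂⁴)/D₂, with D₁ = 1/ε₁+1/ε_s−1 = 4.670, D₂ = 1/ε_s+1/ε₂−1 = 6.994.
Solve for T_s⁴: T_s⁴ = (D₂·T₁⁴ + D₁·T₂⁴)/(D₁+D₂) = 1.614×10¹¹ K⁴.

T_s ≈ 634 K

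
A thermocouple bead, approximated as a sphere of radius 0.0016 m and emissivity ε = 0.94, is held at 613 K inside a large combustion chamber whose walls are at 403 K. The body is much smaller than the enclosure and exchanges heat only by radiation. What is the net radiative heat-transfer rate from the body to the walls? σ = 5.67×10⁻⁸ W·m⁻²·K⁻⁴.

P_net ≈ 0.197 W

For a small grey body in a large enclosure: P_net = εσA(T_body⁴ − T_wall⁴).
A = 4πr² = 3.217×10⁻⁵ m²; T_body⁴ − T_wall⁴ = 1.412×10¹¹ − 2.638×10¹⁰ = 1.148×10¹¹ K⁴.
|P_net| = 0.94·5.67×10⁻⁸·3.217×10⁻⁵·1.148×10¹¹.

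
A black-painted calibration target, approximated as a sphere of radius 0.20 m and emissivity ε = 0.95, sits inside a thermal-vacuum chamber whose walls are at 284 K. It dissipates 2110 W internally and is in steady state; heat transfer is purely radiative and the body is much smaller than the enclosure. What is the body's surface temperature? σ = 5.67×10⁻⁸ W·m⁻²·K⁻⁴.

For a small grey body in a large enclosure, net radiated power = εσA(T⁴ − T_w⁴).
Steady state: P = εσA(T⁴ − T_w⁴) with A = 4πr² = 0.5027 m².
T⁴ = P/(εσA) + T_w⁴ = 2110/(0.95·5.67×10⁻⁸·0.5027) + (284)⁴
    = 7.793×10¹⁰ + 6.505×10⁹ = 8.444×10¹⁰ K⁴.

T ≈ 539 K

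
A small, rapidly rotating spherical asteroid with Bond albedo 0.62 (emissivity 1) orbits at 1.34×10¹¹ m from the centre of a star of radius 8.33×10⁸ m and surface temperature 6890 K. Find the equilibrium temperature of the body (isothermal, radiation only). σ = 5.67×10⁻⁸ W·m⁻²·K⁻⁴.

The star's surface emits σT_*⁴; at distance d the flux is S = σT_*⁴(R_*/d)².
S = 5.67×10⁻⁸·(6890)⁴·(8.33×10⁸/1.34×10¹¹)² = 4938 W/m².
For an isothermal sphere T⁴ = (1−a)S/(4σ) = 8.273×10⁹ K⁴.

T ≈ 302 K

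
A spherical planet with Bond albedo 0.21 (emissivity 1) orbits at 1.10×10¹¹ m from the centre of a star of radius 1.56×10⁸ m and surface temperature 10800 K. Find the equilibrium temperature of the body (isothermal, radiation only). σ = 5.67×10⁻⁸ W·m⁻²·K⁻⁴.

T ≈ 271 K

The star's surface emits σT_*⁴; at distance d the flux is S = σT_*⁴(R_*/d)².
S = 5.67×10⁻⁸·(10800)⁴·(1.56×10⁸/1.10×10¹¹)² = 1551 W/m².
For an isothermal sphere T⁴ = (1−a)S/(4σ) = 5.404×10⁹ K⁴.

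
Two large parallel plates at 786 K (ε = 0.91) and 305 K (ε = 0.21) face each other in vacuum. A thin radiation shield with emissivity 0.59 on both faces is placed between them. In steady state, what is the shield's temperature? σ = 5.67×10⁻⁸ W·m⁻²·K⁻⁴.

In steady state the net flux on the hot side equals that on the cold side.
σ(T₁⁴−T_s⁴)/D₁ = σ(T_s⁴−T₂⁴)/D₂, with D₁ = 1/ε₁+1/ε_s−1 = 1.794, D₂ = 1/ε_s+1/ε₂−1 = 5.457.
Solve for T_s⁴: T_s⁴ = (D₂·T₁⁴ + D₁·T₂⁴)/(D₁+D₂) = 2.894×10¹¹ K⁴.

T_s ≈ 733 K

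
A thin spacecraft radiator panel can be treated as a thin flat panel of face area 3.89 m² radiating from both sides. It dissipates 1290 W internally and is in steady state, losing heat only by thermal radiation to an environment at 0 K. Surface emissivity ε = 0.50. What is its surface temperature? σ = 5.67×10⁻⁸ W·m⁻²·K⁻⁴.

T ≈ 277 K

Steady state: internal power = radiated power, P = εσA T⁴.
Radiating area A = 2·3.89 = 7.780 m².
T⁴ = P/(εσA) = 1290/(0.50·5.67×10⁻⁸·7.780) = 5.849×10⁹ K⁴.
T = (5.849×10⁹)^(1/4).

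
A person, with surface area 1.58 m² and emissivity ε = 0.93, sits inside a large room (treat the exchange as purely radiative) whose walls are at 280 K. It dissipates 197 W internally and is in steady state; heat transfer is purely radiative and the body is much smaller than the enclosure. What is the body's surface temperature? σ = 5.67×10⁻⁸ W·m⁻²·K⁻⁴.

T ≈ 304 K

For a small grey body in a large enclosure, net radiated power = εσA(T⁴ − T_w⁴).
Steady state: P = εσA(T⁴ − T_w⁴) with A = 1.58 m².
T⁴ = P/(εσA) + T_w⁴ = 197/(0.93·5.67×10⁻⁸·1.580) + (280)⁴
    = 2.365×10⁹ + 6.147×10⁹ = 8.511×10⁹ K⁴.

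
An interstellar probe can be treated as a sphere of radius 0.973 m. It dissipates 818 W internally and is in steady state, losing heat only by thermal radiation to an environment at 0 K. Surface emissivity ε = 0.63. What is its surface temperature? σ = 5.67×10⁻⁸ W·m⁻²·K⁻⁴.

T ≈ 209 K

Steady state: internal power = radiated power, P = εσA T⁴.
Radiating area A = 4πr² = 11.90 m².
T⁴ = P/(εσA) = 818/(0.63·5.67×10⁻⁸·11.90) = 1.925×10⁹ K⁴.
T = (1.925×10⁹)^(1/4).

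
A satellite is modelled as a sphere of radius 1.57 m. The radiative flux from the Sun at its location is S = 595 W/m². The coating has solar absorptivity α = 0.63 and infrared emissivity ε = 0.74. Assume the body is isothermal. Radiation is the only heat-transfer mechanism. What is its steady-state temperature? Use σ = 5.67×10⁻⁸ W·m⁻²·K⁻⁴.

T ≈ 217 K

At equilibrium, absorbed power = emitted power.
Absorbing cross-section = πr² = 7.744 m²; emitting surface = 4πr² = 30.97 m² (ratio 4).
αS·A_cross = εσ·A_surf·T⁴  ⇒  T⁴ = αS/(ε·4σ).
T⁴ = 0.630·595/(0.74·4·5.67×10⁻⁸) = 2.233×10⁹ K⁴.
T = (2.233×10⁹)^(1/4).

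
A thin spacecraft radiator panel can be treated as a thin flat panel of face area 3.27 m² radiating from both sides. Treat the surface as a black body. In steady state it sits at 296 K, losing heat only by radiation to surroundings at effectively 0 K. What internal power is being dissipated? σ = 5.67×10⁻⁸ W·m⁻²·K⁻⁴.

P ≈ 2850 W

Steady state: P = εσA T⁴.
A = 2·3.27 = 6.540 m²; T⁴ = (296)⁴ = 7.677×10⁹ K⁴.
P = 1.0 × 5.67×10⁻⁸ × 6.540 × 7.677×10⁹.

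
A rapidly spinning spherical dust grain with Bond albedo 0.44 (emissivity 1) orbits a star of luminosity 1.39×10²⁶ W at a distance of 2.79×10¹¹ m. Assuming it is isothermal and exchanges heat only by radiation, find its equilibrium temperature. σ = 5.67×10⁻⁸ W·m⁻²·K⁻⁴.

First find the stellar flux at distance d: S = L/(4πd²) = 1.39×10²⁶/(4π·(2.79×10¹¹)²) = 142.1 W/m².
For an isothermal sphere, absorbed (1−a)S·πr² = emitted σ·4πr²·T⁴, so T⁴ = (1−a)S/(4σ).
T⁴ = 0.560·142.1/(4·5.67×10⁻⁸) = 3.509×10⁸ K⁴.

T ≈ 137 K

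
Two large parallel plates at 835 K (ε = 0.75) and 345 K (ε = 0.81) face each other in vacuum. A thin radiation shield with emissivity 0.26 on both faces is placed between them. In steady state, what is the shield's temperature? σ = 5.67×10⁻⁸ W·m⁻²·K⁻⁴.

In steady state the net flux on the hot side equals that on the cold side.
σ(T₁⁴−T_s⁴)/D₁ = σ(T_s⁴−T₂⁴)/D₂, with D₁ = 1/ε₁+1/ε_s−1 = 4.179, D₂ = 1/ε_s+1/ε₂−1 = 4.081.
Solve for T_s⁴: T_s⁴ = (D₂·T₁⁴ + D₁·T₂⁴)/(D₁+D₂) = 2.473×10¹¹ K⁴.

T_s ≈ 705 K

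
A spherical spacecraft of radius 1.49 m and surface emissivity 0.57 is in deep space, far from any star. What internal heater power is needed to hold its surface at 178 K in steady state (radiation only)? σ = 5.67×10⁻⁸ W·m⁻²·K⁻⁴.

P ≈ 905 W

P = εσ·4πr²·T⁴.
4πr² = 27.90 m²; T⁴ = 1.004×10⁹ K⁴.
P = 0.57·5.67×10⁻⁸·27.90·1.004×10⁹.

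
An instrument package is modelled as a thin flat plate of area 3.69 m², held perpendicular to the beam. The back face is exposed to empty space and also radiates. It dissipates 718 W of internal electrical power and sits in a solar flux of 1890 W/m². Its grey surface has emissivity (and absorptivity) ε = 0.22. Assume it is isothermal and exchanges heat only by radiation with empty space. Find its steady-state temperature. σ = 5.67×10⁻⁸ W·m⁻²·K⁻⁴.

At steady state, absorbed solar power + internal power = radiated power.
Absorbed: α·S·A_cross = 0.22·1890·3.690 = 1534 W (cross-section A).
Total input = 1534 + 718 = 2252 W.
Radiated: εσ·A_surf·T⁴ with A_surf = 2A = 7.380 m².
T⁴ = 2252/(0.22·5.67×10⁻⁸·7.380) = 2.447×10¹⁰ K⁴.

T ≈ 395 K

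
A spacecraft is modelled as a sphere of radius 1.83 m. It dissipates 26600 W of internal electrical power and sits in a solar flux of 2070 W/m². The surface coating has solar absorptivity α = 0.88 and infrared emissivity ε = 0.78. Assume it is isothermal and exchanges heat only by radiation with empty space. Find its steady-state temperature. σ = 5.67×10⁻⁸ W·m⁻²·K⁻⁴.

T ≈ 396 K

At steady state, absorbed solar power + internal power = radiated power.
Absorbed: α·S·A_cross = 0.88·2070·10.52 = 19160 W (cross-section πr²).
Total input = 19160 + 26600 = 45760 W.
Radiated: εσ·A_surf·T⁴ with A_surf = 4πr² = 42.08 m².
T⁴ = 45760/(0.78·5.67×10⁻⁸·42.08) = 2.459×10¹⁰ K⁴.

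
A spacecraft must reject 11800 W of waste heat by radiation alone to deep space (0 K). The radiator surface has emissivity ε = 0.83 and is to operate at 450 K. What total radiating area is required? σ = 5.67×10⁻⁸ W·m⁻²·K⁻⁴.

A ≈ 6.11 m²

P = εσA T⁴ ⇒ A = P/(εσT⁴).
T⁴ = 4.101×10¹⁰ K⁴.
A = 11800/(0.83 × 5.67×10⁻⁸ × 4.101×10¹⁰).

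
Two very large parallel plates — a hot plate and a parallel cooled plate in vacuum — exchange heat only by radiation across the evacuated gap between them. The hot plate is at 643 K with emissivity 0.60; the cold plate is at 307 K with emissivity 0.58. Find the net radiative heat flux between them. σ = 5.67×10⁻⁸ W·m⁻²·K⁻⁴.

q ≈ 3840 W/m²

For two infinite grey parallel plates, q = σ(T₁⁴ − T₂⁴)/(1/ε₁ + 1/ε₂ − 1).
T₁⁴ − T₂⁴ = 1.709×10¹¹ − 8.883×10⁹ = 1.621×10¹¹ K⁴.
1/ε₁ + 1/ε₂ − 1 = 1.667 + 1.724 − 1 = 2.391.
q = 5.67×10⁻⁸ × 1.621×10¹¹ / 2.391.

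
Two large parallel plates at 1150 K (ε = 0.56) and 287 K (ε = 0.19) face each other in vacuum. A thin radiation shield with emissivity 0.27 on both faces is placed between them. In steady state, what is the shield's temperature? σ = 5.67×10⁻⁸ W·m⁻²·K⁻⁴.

In steady state the net flux on the hot side equals that on the cold side.
σ(T₁⁴−T_s⁴)/D₁ = σ(T_s⁴−T₂⁴)/D₂, with D₁ = 1/ε₁+1/ε_s−1 = 4.489, D₂ = 1/ε_s+1/ε₂−1 = 7.967.
Solve for T_s⁴: T_s⁴ = (D₂·T₁⁴ + D₁·T₂⁴)/(D₁+D₂) = 1.121×10¹² K⁴.

T_s ≈ 1030 K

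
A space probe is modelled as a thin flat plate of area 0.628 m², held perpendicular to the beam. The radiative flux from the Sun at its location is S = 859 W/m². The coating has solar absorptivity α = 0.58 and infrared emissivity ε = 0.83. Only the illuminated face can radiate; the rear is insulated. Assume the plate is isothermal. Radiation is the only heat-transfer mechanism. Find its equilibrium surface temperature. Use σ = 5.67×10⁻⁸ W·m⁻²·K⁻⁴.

T ≈ 321 K

At equilibrium, absorbed power = emitted power.
Absorbing cross-section = A = 0.6280 m²; emitting surface = A = 0.6280 m² (ratio 1).
αS·A_cross = εσ·A_surf·T⁴  ⇒  T⁴ = αS/(ε·1σ).
T⁴ = 0.580·859/(0.83·1·5.67×10⁻⁸) = 1.059×10¹⁰ K⁴.
T = (1.059×10¹⁰)^(1/4).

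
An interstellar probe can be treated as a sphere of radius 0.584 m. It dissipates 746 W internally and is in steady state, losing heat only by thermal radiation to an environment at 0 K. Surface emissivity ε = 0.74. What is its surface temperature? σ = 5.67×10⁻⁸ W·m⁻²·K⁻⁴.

Steady state: internal power = radiated power, P = εσA T⁴.
Radiating area A = 4πr² = 4.286 m².
T⁴ = P/(εσA) = 746/(0.74·5.67×10⁻⁸·4.286) = 4.148×10⁹ K⁴.
T = (4.148×10⁹)^(1/4).

T ≈ 254 K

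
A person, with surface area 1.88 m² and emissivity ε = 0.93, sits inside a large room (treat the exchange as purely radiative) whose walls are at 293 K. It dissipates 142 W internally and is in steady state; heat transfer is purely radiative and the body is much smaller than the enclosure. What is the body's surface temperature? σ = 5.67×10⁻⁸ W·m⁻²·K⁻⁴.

T ≈ 306 K

For a small grey body in a large enclosure, net radiated power = εσA(T⁴ − T_w⁴).
Steady state: P = εσA(T⁴ − T_w⁴) with A = 1.88 m².
T⁴ = P/(εσA) + T_w⁴ = 142/(0.93·5.67×10⁻⁸·1.880) + (293)⁴
    = 1.432×10⁹ + 7.370×10⁹ = 8.802×10⁹ K⁴.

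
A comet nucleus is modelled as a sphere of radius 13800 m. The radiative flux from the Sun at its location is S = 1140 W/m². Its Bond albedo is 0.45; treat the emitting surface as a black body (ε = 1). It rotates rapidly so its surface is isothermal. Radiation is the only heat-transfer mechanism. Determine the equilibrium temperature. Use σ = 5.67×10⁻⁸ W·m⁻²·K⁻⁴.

At equilibrium, absorbed power = emitted power.
Absorbing cross-section = πr² = 5.983×10⁸ m²; emitting surface = 4πr² = 2.393×10⁹ m² (ratio 4).
(1−a)S·A_cross = εσ·A_surf·T⁴  ⇒  T⁴ = (1−a)S/(4σ).
T⁴ = 0.550·1140/(4·5.67×10⁻⁸) = 2.765×10⁹ K⁴.
T = (2.765×10⁹)^(1/4).

T ≈ 229 K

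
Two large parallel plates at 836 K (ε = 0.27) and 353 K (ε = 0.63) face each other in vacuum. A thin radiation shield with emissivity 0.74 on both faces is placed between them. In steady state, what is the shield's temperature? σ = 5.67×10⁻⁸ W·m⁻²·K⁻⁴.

In steady state the net flux on the hot side equals that on the cold side.
σ(T₁⁴−T_s⁴)/D₁ = σ(T_s⁴−T₂⁴)/D₂, with D₁ = 1/ε₁+1/ε_s−1 = 4.055, D₂ = 1/ε_s+1/ε₂−1 = 1.939.
Solve for T_s⁴: T_s⁴ = (D₂·T₁⁴ + D₁·T₂⁴)/(D₁+D₂) = 1.685×10¹¹ K⁴.

T_s ≈ 641 K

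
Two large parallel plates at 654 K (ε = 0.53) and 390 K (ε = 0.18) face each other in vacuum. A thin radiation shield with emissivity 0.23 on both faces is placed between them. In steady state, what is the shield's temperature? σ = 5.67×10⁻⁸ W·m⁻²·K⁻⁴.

T_s ≈ 593 K

In steady state the net flux on the hot side equals that on the cold side.
σ(T₁⁴−T_s⁴)/D₁ = σ(T_s⁴−T₂⁴)/D₂, with D₁ = 1/ε₁+1/ε_s−1 = 5.235, D₂ = 1/ε_s+1/ε₂−1 = 8.903.
Solve for T_s⁴: T_s⁴ = (D₂·T₁⁴ + D₁·T₂⁴)/(D₁+D₂) = 1.238×10¹¹ K⁴.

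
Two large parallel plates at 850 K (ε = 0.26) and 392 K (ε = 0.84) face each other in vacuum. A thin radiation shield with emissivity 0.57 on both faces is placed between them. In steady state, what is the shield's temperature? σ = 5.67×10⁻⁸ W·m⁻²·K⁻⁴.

T_s ≈ 644 K

In steady state the net flux on the hot side equals that on the cold side.
σ(T₁⁴−T_s⁴)/D₁ = σ(T_s⁴−T₂⁴)/D₂, with D₁ = 1/ε₁+1/ε_s−1 = 4.601, D₂ = 1/ε_s+1/ε₂−1 = 1.945.
Solve for T_s⁴: T_s⁴ = (D₂·T₁⁴ + D₁·T₂⁴)/(D₁+D₂) = 1.717×10¹¹ K⁴.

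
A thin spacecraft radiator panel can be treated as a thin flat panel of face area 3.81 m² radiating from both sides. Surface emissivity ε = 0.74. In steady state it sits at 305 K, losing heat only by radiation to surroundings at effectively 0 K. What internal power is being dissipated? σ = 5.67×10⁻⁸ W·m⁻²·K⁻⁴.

Steady state: P = εσA T⁴.
A = 2·3.81 = 7.620 m²; T⁴ = (305)⁴ = 8.654×10⁹ K⁴.
P = 0.74 × 5.67×10⁻⁸ × 7.620 × 8.654×10⁹.

P ≈ 2770 W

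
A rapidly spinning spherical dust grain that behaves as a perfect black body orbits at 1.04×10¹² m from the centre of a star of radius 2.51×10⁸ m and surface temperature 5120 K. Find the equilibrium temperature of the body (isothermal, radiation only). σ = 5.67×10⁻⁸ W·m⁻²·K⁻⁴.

T ≈ 56.2 K

The star's surface emits σT_*⁴; at distance d the flux is S = σT_*⁴(R_*/d)².
S = 5.67×10⁻⁸·(5120)⁴·(2.51×10⁸/1.04×10¹²)² = 2.270 W/m².
For an isothermal sphere T⁴ = (1−a)S/(4σ) = 1.001×10⁷ K⁴.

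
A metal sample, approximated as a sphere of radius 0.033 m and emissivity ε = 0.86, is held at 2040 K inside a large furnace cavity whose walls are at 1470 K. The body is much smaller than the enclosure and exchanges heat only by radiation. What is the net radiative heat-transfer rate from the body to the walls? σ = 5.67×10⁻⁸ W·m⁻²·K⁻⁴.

P_net ≈ 8440 W

For a small grey body in a large enclosure: P_net = εσA(T_body⁴ − T_wall⁴).
A = 4πr² = 0.01368 m²; T_body⁴ − T_wall⁴ = 1.732×10¹³ − 4.669×10¹² = 1.265×10¹³ K⁴.
|P_net| = 0.86·5.67×10⁻⁸·0.01368·1.265×10¹³.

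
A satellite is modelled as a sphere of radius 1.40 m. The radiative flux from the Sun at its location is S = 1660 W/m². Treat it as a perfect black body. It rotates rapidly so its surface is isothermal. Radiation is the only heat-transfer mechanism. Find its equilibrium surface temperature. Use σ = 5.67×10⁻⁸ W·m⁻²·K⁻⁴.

At equilibrium, absorbed power = emitted power.
Absorbing cross-section = πr² = 6.158 m²; emitting surface = 4πr² = 24.63 m² (ratio 4).
S·A_cross = εσ·A_surf·T⁴  ⇒  T⁴ = S/(4σ).
T⁴ = 1.00·1660/(4·5.67×10⁻⁸) = 7.319×10⁹ K⁴.
T = (7.319×10⁹)^(1/4).

T ≈ 292 K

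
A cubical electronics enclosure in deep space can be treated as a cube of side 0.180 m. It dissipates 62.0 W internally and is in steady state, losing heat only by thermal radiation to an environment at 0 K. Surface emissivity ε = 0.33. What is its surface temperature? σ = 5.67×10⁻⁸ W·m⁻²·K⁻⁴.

Steady state: internal power = radiated power, P = εσA T⁴.
Radiating area A = 6L² = 0.1944 m².
T⁴ = P/(εσA) = 62.0/(0.33·5.67×10⁻⁸·0.1944) = 1.705×10¹⁰ K⁴.
T = (1.705×10¹⁰)^(1/4).

T ≈ 361 K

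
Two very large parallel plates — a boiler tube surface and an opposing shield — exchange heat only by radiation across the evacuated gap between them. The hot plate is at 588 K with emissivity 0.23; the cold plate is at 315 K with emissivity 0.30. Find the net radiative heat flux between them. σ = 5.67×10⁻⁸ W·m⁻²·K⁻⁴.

For two infinite grey parallel plates, q = σ(T₁⁴ − T₂⁴)/(1/ε₁ + 1/ε₂ − 1).
T₁⁴ − T₂⁴ = 1.195×10¹¹ − 9.846×10⁹ = 1.097×10¹¹ K⁴.
1/ε₁ + 1/ε₂ − 1 = 4.348 + 3.333 − 1 = 6.681.
q = 5.67×10⁻⁸ × 1.097×10¹¹ / 6.681.

q ≈ 931 W/m²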